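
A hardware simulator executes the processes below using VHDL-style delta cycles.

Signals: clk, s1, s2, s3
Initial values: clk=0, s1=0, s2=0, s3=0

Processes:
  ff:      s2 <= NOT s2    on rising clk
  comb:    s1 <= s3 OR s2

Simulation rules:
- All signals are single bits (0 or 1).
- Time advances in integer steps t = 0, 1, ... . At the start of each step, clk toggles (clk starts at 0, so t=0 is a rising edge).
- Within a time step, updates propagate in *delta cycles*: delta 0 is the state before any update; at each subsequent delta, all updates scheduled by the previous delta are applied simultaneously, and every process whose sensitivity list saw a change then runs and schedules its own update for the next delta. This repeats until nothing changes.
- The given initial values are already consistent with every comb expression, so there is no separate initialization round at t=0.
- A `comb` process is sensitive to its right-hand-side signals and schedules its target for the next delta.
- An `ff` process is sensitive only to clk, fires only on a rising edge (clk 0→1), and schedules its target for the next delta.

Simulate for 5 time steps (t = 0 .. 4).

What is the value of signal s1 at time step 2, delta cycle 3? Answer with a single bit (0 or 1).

0

[bits: clk,s1,s2,s3]
t=0: Δ0=0000 Δ1=1000 Δ2=1010 Δ3=1110 | 3Δ
t=1: Δ0=1110 Δ1=0110 | 1Δ
t=2: Δ0=0110 Δ1=1110 Δ2=1100 Δ3=1000 | 3Δ
t=3: Δ0=1000 Δ1=0000 | 1Δ
t=4: Δ0=0000 Δ1=1000 Δ2=1010 Δ3=1110 | 3Δ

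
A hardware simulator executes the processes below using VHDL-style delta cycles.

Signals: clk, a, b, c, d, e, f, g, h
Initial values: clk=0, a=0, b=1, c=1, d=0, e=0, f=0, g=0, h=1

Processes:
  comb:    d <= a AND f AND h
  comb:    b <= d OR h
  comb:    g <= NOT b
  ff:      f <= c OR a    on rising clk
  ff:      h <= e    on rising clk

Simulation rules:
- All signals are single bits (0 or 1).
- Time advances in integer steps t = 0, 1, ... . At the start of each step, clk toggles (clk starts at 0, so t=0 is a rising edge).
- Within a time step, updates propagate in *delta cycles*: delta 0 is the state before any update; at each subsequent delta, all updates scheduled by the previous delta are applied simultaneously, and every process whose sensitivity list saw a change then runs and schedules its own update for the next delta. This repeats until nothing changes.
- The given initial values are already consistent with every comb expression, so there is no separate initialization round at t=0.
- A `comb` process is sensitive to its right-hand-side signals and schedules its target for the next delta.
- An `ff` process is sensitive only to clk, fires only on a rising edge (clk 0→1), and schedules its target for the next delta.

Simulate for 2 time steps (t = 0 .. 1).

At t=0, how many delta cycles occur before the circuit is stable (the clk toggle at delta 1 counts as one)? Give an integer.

[bits: a,g,h,c,b,f,e,d,clk]
t=0: Δ0=001110000 Δ1=001110001 Δ2=000111001 Δ3=000101001 Δ4=010101001 | 4Δ
t=1: Δ0=010101001 Δ1=010101000 | 1Δ

4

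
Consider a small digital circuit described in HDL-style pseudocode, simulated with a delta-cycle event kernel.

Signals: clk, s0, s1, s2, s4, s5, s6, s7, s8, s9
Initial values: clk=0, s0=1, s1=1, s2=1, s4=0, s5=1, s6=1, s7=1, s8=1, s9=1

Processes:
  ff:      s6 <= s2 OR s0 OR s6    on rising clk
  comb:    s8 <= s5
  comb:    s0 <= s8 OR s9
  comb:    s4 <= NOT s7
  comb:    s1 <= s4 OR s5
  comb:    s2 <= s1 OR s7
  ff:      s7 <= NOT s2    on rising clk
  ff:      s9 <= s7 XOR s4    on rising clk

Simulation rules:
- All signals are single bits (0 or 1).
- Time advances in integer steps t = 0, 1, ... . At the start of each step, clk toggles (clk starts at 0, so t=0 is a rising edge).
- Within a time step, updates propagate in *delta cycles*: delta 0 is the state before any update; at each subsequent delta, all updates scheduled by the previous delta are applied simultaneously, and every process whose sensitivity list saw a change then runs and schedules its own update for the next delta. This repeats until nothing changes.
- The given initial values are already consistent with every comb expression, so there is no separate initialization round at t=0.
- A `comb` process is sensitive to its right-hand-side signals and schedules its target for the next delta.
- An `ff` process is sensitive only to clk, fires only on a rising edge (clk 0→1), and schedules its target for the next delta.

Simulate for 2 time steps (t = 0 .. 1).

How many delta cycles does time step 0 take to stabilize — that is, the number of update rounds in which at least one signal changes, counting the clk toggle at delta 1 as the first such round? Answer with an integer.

[bits: s2,s1,s4,clk,s7,s0,s9,s8,s6,s5]
t=0: Δ0=1100111111 Δ1=1101111111 Δ2=1101011111 Δ3=1111011111 | 3Δ
t=1: Δ0=1111011111 Δ1=1110011111 | 1Δ

3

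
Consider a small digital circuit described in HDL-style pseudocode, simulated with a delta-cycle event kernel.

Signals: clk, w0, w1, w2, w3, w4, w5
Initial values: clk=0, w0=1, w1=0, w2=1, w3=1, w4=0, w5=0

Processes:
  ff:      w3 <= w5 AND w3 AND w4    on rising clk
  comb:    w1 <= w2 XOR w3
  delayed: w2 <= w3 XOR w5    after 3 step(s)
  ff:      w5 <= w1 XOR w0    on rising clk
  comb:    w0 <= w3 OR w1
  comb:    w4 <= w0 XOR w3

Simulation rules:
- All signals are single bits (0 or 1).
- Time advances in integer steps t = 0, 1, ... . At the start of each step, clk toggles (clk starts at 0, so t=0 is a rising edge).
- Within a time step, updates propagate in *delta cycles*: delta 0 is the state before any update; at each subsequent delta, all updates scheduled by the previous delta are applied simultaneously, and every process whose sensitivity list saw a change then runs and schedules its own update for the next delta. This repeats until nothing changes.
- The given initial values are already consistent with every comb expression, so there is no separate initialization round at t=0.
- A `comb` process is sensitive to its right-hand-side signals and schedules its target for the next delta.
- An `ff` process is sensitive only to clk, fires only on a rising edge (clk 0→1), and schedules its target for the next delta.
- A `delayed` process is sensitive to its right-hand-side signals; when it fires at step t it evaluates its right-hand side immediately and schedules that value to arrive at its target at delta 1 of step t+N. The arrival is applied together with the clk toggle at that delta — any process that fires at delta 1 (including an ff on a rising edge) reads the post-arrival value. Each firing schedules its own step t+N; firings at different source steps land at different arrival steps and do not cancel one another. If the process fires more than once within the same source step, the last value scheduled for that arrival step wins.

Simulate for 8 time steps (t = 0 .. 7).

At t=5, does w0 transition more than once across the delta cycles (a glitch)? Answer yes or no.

t=0 Δ0: w5=0 w3=1 w2=1 w0=1 w1=0 w4=0 clk=0
  Δ1: clk:0→1
  Δ2: w5:0→1, w3:1→0
  Δ3: w0:1→0, w1:0→1, w4:0→1
  Δ4: w0:0→1, w4:1→0
  Δ5: w4:0→1
  (5Δ to stable)
t=1 Δ0: w5=1 w3=0 w2=1 w0=1 w1=1 w4=1 clk=1
  Δ1: clk:1→0
  (1Δ to stable)
t=2 Δ0: w5=1 w3=0 w2=1 w0=1 w1=1 w4=1 clk=0
  Δ1: clk:0→1
  Δ2: w5:1→0
  (2Δ to stable)
t=3 Δ0: w5=0 w3=0 w2=1 w0=1 w1=1 w4=1 clk=1
  Δ1: clk:1→0
  (1Δ to stable)
t=4 Δ0: w5=0 w3=0 w2=1 w0=1 w1=1 w4=1 clk=0
  Δ1: clk:0→1
  (1Δ to stable)
t=5 Δ0: w5=0 w3=0 w2=1 w0=1 w1=1 w4=1 clk=1
  Δ1: w2:1→0, clk:1→0
  Δ2: w1:1→0
  Δ3: w0:1→0
  Δ4: w4:1→0
  (4Δ to stable)
t=6 Δ0: w5=0 w3=0 w2=0 w0=0 w1=0 w4=0 clk=0
  Δ1: clk:0→1
  (1Δ to stable)
t=7 Δ0: w5=0 w3=0 w2=0 w0=0 w1=0 w4=0 clk=1
  Δ1: clk:1→0
  (1Δ to stable)

no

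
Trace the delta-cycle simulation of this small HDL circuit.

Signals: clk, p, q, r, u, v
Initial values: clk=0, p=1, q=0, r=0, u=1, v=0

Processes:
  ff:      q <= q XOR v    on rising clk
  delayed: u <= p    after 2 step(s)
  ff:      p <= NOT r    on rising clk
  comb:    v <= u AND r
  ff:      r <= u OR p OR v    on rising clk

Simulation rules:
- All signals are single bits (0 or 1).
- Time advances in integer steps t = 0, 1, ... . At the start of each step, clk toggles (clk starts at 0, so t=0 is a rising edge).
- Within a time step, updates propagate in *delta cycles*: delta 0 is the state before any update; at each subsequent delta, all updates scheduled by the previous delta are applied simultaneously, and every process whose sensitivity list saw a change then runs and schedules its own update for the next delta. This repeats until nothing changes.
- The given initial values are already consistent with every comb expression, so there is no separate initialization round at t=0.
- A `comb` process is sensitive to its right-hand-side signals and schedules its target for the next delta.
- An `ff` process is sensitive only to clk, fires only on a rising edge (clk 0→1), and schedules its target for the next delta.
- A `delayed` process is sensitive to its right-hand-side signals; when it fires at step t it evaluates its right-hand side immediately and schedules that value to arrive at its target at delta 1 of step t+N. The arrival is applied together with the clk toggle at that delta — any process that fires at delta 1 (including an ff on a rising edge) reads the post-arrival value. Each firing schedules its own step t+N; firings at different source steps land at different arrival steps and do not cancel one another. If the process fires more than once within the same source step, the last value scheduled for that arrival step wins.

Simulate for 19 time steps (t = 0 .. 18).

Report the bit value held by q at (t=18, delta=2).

0

[bits: r,v,u,clk,q,p]
t=0: Δ0=001001 Δ1=001101 Δ2=101101 Δ3=111101 | 3Δ
t=1: Δ0=111101 Δ1=111001 | 1Δ
t=2: Δ0=111001 Δ1=111101 Δ2=111110 | 2Δ
t=3: Δ0=111110 Δ1=111010 | 1Δ
t=4: Δ0=111010 Δ1=110110 Δ2=100100 | 2Δ
t=5: Δ0=100100 Δ1=100000 | 1Δ
t=6: Δ0=100000 Δ1=100100 Δ2=000100 | 2Δ
t=7: Δ0=000100 Δ1=000000 | 1Δ
t=8: Δ0=000000 Δ1=000100 Δ2=000101 | 2Δ
t=9: Δ0=000101 Δ1=000001 | 1Δ
t=10: Δ0=000001 Δ1=001101 Δ2=101101 Δ3=111101 | 3Δ
t=11: Δ0=111101 Δ1=111001 | 1Δ
t=12: Δ0=111001 Δ1=111101 Δ2=111110 | 2Δ
t=13: Δ0=111110 Δ1=111010 | 1Δ
t=14: Δ0=111010 Δ1=110110 Δ2=100100 | 2Δ
t=15: Δ0=100100 Δ1=100000 | 1Δ
t=16: Δ0=100000 Δ1=100100 Δ2=000100 | 2Δ
t=17: Δ0=000100 Δ1=000000 | 1Δ
t=18: Δ0=000000 Δ1=000100 Δ2=000101 | 2Δ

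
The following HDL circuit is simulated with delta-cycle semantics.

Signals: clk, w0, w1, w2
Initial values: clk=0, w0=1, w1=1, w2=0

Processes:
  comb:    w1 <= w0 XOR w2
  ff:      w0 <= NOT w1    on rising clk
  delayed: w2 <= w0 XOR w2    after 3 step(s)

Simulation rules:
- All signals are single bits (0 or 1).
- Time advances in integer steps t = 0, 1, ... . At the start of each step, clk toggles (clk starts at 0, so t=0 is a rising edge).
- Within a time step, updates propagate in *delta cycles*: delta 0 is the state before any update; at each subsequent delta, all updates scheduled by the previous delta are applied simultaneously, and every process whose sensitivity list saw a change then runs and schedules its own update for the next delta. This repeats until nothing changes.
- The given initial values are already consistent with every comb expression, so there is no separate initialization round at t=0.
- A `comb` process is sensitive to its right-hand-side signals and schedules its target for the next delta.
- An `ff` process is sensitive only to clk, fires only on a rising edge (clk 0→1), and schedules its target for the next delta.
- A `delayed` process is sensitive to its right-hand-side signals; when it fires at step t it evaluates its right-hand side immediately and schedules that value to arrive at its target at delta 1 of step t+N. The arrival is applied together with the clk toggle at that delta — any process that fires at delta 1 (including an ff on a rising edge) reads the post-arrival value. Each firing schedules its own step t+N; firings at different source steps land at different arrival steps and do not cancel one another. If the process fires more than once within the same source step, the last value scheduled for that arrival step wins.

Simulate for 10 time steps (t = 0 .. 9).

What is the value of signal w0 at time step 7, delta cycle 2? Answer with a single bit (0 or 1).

0

[bits: w2,w0,w1,clk]
t=0: Δ0=0110 Δ1=0111 Δ2=0011 Δ3=0001 | 3Δ
t=1: Δ0=0001 Δ1=0000 | 1Δ
t=2: Δ0=0000 Δ1=0001 Δ2=0101 Δ3=0111 | 3Δ
t=3: Δ0=0111 Δ1=0110 | 1Δ
t=4: Δ0=0110 Δ1=0111 Δ2=0011 Δ3=0001 | 3Δ
t=5: Δ0=0001 Δ1=1000 Δ2=1010 | 2Δ
t=6: Δ0=1010 Δ1=1011 | 1Δ
t=7: Δ0=1011 Δ1=0010 Δ2=0000 | 2Δ
t=8: Δ0=0000 Δ1=1001 Δ2=1111 Δ3=1101 | 3Δ
t=9: Δ0=1101 Δ1=1100 | 1Δ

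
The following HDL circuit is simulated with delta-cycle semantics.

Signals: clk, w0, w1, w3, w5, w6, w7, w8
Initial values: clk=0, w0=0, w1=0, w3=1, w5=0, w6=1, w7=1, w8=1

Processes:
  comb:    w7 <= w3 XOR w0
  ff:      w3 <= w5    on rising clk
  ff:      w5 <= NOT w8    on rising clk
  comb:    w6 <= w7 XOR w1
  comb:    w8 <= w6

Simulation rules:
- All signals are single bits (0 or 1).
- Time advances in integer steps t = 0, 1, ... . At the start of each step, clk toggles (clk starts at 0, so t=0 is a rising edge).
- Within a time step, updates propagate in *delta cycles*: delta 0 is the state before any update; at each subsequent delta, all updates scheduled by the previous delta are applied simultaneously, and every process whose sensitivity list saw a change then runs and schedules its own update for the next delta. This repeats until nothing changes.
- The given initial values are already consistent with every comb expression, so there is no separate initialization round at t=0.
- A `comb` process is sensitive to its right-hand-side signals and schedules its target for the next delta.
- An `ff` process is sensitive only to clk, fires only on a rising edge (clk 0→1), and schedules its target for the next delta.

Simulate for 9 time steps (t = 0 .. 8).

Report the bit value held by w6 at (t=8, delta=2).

t=0 Δ0: w3=1 w1=0 w5=0 w6=1 w0=0 w8=1 clk=0 w7=1
  Δ1: clk:0→1
  Δ2: w3:1→0
  Δ3: w7:1→0
  Δ4: w6:1→0
  Δ5: w8:1→0
  (5Δ to stable)
t=1 Δ0: w3=0 w1=0 w5=0 w6=0 w0=0 w8=0 clk=1 w7=0
  Δ1: clk:1→0
  (1Δ to stable)
t=2 Δ0: w3=0 w1=0 w5=0 w6=0 w0=0 w8=0 clk=0 w7=0
  Δ1: clk:0→1
  Δ2: w5:0→1
  (2Δ to stable)
t=3 Δ0: w3=0 w1=0 w5=1 w6=0 w0=0 w8=0 clk=1 w7=0
  Δ1: clk:1→0
  (1Δ to stable)
t=4 Δ0: w3=0 w1=0 w5=1 w6=0 w0=0 w8=0 clk=0 w7=0
  Δ1: clk:0→1
  Δ2: w3:0→1
  Δ3: w7:0→1
  Δ4: w6:0→1
  Δ5: w8:0→1
  (5Δ to stable)
t=5 Δ0: w3=1 w1=0 w5=1 w6=1 w0=0 w8=1 clk=1 w7=1
  Δ1: clk:1→0
  (1Δ to stable)
t=6 Δ0: w3=1 w1=0 w5=1 w6=1 w0=0 w8=1 clk=0 w7=1
  Δ1: clk:0→1
  Δ2: w5:1→0
  (2Δ to stable)
t=7 Δ0: w3=1 w1=0 w5=0 w6=1 w0=0 w8=1 clk=1 w7=1
  Δ1: clk:1→0
  (1Δ to stable)
t=8 Δ0: w3=1 w1=0 w5=0 w6=1 w0=0 w8=1 clk=0 w7=1
  Δ1: clk:0→1
  Δ2: w3:1→0
  Δ3: w7:1→0
  Δ4: w6:1→0
  Δ5: w8:1→0
  (5Δ to stable)

1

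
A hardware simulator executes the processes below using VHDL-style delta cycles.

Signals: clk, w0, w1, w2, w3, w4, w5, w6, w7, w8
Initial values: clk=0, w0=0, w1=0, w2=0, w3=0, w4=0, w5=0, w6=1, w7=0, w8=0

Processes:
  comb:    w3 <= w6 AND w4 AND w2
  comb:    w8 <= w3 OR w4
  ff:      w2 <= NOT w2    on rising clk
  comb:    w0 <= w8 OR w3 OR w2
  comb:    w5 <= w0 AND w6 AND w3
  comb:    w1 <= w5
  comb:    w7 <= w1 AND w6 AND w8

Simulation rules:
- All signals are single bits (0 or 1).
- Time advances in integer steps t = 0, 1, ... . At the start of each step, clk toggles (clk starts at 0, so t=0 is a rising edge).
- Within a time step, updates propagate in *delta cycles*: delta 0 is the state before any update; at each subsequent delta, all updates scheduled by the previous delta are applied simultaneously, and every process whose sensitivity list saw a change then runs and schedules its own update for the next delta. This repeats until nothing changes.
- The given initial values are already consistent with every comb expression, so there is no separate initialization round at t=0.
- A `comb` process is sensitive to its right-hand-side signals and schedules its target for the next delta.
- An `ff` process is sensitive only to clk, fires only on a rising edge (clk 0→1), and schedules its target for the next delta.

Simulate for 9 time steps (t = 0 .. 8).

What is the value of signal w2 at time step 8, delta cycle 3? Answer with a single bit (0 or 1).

t=0 Δ0: w6=1 w4=0 w2=0 clk=0 w3=0 w0=0 w8=0 w5=0 w7=0 w1=0
  Δ1: clk:0→1
  Δ2: w2:0→1
  Δ3: w0:0→1
  (3Δ to stable)
t=1 Δ0: w6=1 w4=0 w2=1 clk=1 w3=0 w0=1 w8=0 w5=0 w7=0 w1=0
  Δ1: clk:1→0
  (1Δ to stable)
t=2 Δ0: w6=1 w4=0 w2=1 clk=0 w3=0 w0=1 w8=0 w5=0 w7=0 w1=0
  Δ1: clk:0→1
  Δ2: w2:1→0
  Δ3: w0:1→0
  (3Δ to stable)
t=3 Δ0: w6=1 w4=0 w2=0 clk=1 w3=0 w0=0 w8=0 w5=0 w7=0 w1=0
  Δ1: clk:1→0
  (1Δ to stable)
t=4 Δ0: w6=1 w4=0 w2=0 clk=0 w3=0 w0=0 w8=0 w5=0 w7=0 w1=0
  Δ1: clk:0→1
  Δ2: w2:0→1
  Δ3: w0:0→1
  (3Δ to stable)
t=5 Δ0: w6=1 w4=0 w2=1 clk=1 w3=0 w0=1 w8=0 w5=0 w7=0 w1=0
  Δ1: clk:1→0
  (1Δ to stable)
t=6 Δ0: w6=1 w4=0 w2=1 clk=0 w3=0 w0=1 w8=0 w5=0 w7=0 w1=0
  Δ1: clk:0→1
  Δ2: w2:1→0
  Δ3: w0:1→0
  (3Δ to stable)
t=7 Δ0: w6=1 w4=0 w2=0 clk=1 w3=0 w0=0 w8=0 w5=0 w7=0 w1=0
  Δ1: clk:1→0
  (1Δ to stable)
t=8 Δ0: w6=1 w4=0 w2=0 clk=0 w3=0 w0=0 w8=0 w5=0 w7=0 w1=0
  Δ1: clk:0→1
  Δ2: w2:0→1
  Δ3: w0:0→1
  (3Δ to stable)

1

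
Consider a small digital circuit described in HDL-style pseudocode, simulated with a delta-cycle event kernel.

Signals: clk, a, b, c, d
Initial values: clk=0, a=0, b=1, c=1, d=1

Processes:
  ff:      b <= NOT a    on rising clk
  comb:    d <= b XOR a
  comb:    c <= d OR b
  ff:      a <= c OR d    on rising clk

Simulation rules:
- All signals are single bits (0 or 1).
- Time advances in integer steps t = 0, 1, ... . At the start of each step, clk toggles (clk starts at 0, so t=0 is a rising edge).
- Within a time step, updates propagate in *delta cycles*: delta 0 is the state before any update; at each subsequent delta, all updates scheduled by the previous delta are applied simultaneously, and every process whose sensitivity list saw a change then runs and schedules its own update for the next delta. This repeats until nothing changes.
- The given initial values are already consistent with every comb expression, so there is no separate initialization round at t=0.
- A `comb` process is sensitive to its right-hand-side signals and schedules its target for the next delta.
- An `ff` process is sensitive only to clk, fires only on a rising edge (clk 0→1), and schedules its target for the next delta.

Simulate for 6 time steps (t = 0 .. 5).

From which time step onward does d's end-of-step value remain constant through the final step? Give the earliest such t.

t=0 Δ0: clk=0 d=1 c=1 b=1 a=0
  Δ1: clk:0→1
  Δ2: a:0→1
  Δ3: d:1→0
  (3Δ to stable)
t=1 Δ0: clk=1 d=0 c=1 b=1 a=1
  Δ1: clk:1→0
  (1Δ to stable)
t=2 Δ0: clk=0 d=0 c=1 b=1 a=1
  Δ1: clk:0→1
  Δ2: b:1→0
  Δ3: d:0→1, c:1→0
  Δ4: c:0→1
  (4Δ to stable)
t=3 Δ0: clk=1 d=1 c=1 b=0 a=1
  Δ1: clk:1→0
  (1Δ to stable)
t=4 Δ0: clk=0 d=1 c=1 b=0 a=1
  Δ1: clk:0→1
  (1Δ to stable)
t=5 Δ0: clk=1 d=1 c=1 b=0 a=1
  Δ1: clk:1→0
  (1Δ to stable)

2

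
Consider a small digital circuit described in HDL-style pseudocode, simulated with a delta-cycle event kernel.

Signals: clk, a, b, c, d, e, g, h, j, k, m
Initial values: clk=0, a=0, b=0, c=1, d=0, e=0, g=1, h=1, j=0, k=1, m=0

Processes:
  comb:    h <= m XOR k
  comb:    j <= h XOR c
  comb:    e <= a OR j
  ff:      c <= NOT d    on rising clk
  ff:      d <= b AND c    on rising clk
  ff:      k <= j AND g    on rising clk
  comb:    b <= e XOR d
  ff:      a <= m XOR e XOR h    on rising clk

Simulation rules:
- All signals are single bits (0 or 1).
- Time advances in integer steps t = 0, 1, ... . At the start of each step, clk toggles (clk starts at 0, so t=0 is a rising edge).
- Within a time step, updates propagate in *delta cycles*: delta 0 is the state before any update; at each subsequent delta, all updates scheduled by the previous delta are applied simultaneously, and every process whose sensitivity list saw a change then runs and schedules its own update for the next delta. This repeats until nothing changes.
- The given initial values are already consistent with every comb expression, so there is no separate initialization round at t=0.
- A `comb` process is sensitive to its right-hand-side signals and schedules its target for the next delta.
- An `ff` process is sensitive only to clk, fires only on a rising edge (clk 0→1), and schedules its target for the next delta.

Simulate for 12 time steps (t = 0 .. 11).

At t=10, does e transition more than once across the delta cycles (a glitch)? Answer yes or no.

yes

t0.Δ0 c=1 d=0 clk=0 g=1 m=0 b=0 a=0 e=0 k=1 j=0 h=1
t0.Δ1 c=1 d=0 clk=1 g=1 m=0 b=0 a=0 e=0 k=1 j=0 h=1
t0.Δ2 c=1 d=0 clk=1 g=1 m=0 b=0 a=1 e=0 k=0 j=0 h=1
t0.Δ3 c=1 d=0 clk=1 g=1 m=0 b=0 a=1 e=1 k=0 j=0 h=0
t0.Δ4 c=1 d=0 clk=1 g=1 m=0 b=1 a=1 e=1 k=0 j=1 h=0
t1.Δ0 c=1 d=0 clk=1 g=1 m=0 b=1 a=1 e=1 k=0 j=1 h=0
t1.Δ1 c=1 d=0 clk=0 g=1 m=0 b=1 a=1 e=1 k=0 j=1 h=0
t2.Δ0 c=1 d=0 clk=0 g=1 m=0 b=1 a=1 e=1 k=0 j=1 h=0
t2.Δ1 c=1 d=0 clk=1 g=1 m=0 b=1 a=1 e=1 k=0 j=1 h=0
t2.Δ2 c=1 d=1 clk=1 g=1 m=0 b=1 a=1 e=1 k=1 j=1 h=0
t2.Δ3 c=1 d=1 clk=1 g=1 m=0 b=0 a=1 e=1 k=1 j=1 h=1
t2.Δ4 c=1 d=1 clk=1 g=1 m=0 b=0 a=1 e=1 k=1 j=0 h=1
t3.Δ0 c=1 d=1 clk=1 g=1 m=0 b=0 a=1 e=1 k=1 j=0 h=1
t3.Δ1 c=1 d=1 clk=0 g=1 m=0 b=0 a=1 e=1 k=1 j=0 h=1
t4.Δ0 c=1 d=1 clk=0 g=1 m=0 b=0 a=1 e=1 k=1 j=0 h=1
t4.Δ1 c=1 d=1 clk=1 g=1 m=0 b=0 a=1 e=1 k=1 j=0 h=1
t4.Δ2 c=0 d=0 clk=1 g=1 m=0 b=0 a=0 e=1 k=0 j=0 h=1
t4.Δ3 c=0 d=0 clk=1 g=1 m=0 b=1 a=0 e=0 k=0 j=1 h=0
t4.Δ4 c=0 d=0 clk=1 g=1 m=0 b=0 a=0 e=1 k=0 j=0 h=0
t4.Δ5 c=0 d=0 clk=1 g=1 m=0 b=1 a=0 e=0 k=0 j=0 h=0
t4.Δ6 c=0 d=0 clk=1 g=1 m=0 b=0 a=0 e=0 k=0 j=0 h=0
t5.Δ0 c=0 d=0 clk=1 g=1 m=0 b=0 a=0 e=0 k=0 j=0 h=0
t5.Δ1 c=0 d=0 clk=0 g=1 m=0 b=0 a=0 e=0 k=0 j=0 h=0
t6.Δ0 c=0 d=0 clk=0 g=1 m=0 b=0 a=0 e=0 k=0 j=0 h=0
t6.Δ1 c=0 d=0 clk=1 g=1 m=0 b=0 a=0 e=0 k=0 j=0 h=0
t6.Δ2 c=1 d=0 clk=1 g=1 m=0 b=0 a=0 e=0 k=0 j=0 h=0
t6.Δ3 c=1 d=0 clk=1 g=1 m=0 b=0 a=0 e=0 k=0 j=1 h=0
t6.Δ4 c=1 d=0 clk=1 g=1 m=0 b=0 a=0 e=1 k=0 j=1 h=0
t6.Δ5 c=1 d=0 clk=1 g=1 m=0 b=1 a=0 e=1 k=0 j=1 h=0
t7.Δ0 c=1 d=0 clk=1 g=1 m=0 b=1 a=0 e=1 k=0 j=1 h=0
t7.Δ1 c=1 d=0 clk=0 g=1 m=0 b=1 a=0 e=1 k=0 j=1 h=0
t8.Δ0 c=1 d=0 clk=0 g=1 m=0 b=1 a=0 e=1 k=0 j=1 h=0
t8.Δ1 c=1 d=0 clk=1 g=1 m=0 b=1 a=0 e=1 k=0 j=1 h=0
t8.Δ2 c=1 d=1 clk=1 g=1 m=0 b=1 a=1 e=1 k=1 j=1 h=0
t8.Δ3 c=1 d=1 clk=1 g=1 m=0 b=0 a=1 e=1 k=1 j=1 h=1
t8.Δ4 c=1 d=1 clk=1 g=1 m=0 b=0 a=1 e=1 k=1 j=0 h=1
t9.Δ0 c=1 d=1 clk=1 g=1 m=0 b=0 a=1 e=1 k=1 j=0 h=1
t9.Δ1 c=1 d=1 clk=0 g=1 m=0 b=0 a=1 e=1 k=1 j=0 h=1
t10.Δ0 c=1 d=1 clk=0 g=1 m=0 b=0 a=1 e=1 k=1 j=0 h=1
t10.Δ1 c=1 d=1 clk=1 g=1 m=0 b=0 a=1 e=1 k=1 j=0 h=1
t10.Δ2 c=0 d=0 clk=1 g=1 m=0 b=0 a=0 e=1 k=0 j=0 h=1
t10.Δ3 c=0 d=0 clk=1 g=1 m=0 b=1 a=0 e=0 k=0 j=1 h=0
t10.Δ4 c=0 d=0 clk=1 g=1 m=0 b=0 a=0 e=1 k=0 j=0 h=0
t10.Δ5 c=0 d=0 clk=1 g=1 m=0 b=1 a=0 e=0 k=0 j=0 h=0
t10.Δ6 c=0 d=0 clk=1 g=1 m=0 b=0 a=0 e=0 k=0 j=0 h=0
t11.Δ0 c=0 d=0 clk=1 g=1 m=0 b=0 a=0 e=0 k=0 j=0 h=0
t11.Δ1 c=0 d=0 clk=0 g=1 m=0 b=0 a=0 e=0 k=0 j=0 h=0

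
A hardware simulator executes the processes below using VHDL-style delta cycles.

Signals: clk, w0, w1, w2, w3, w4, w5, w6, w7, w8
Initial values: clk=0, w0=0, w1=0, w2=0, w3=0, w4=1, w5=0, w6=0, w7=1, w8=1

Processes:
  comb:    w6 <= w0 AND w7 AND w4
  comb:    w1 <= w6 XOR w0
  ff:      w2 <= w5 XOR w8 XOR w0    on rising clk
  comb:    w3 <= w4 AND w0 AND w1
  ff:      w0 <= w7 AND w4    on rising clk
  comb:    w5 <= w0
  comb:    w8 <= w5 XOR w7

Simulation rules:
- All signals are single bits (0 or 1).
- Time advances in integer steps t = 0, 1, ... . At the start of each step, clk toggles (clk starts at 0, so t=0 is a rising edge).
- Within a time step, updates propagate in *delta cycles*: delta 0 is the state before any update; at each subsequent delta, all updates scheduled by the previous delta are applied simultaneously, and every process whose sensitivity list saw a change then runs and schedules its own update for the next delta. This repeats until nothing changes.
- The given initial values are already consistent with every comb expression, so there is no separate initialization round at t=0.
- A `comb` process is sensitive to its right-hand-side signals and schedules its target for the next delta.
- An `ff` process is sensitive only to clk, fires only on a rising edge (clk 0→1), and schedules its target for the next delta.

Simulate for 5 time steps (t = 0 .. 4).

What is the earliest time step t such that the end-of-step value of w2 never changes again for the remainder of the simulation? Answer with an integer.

[bits: clk,w7,w5,w8,w3,w6,w0,w4,w1,w2]
t=0: Δ0=0101000100 Δ1=1101000100 Δ2=1101001101 Δ3=1111011111 Δ4=1110111101 Δ5=1110011101 | 5Δ
t=1: Δ0=1110011101 Δ1=0110011101 | 1Δ
t=2: Δ0=0110011101 Δ1=1110011101 Δ2=1110011100 | 2Δ
t=3: Δ0=1110011100 Δ1=0110011100 | 1Δ
t=4: Δ0=0110011100 Δ1=1110011100 | 1Δ

2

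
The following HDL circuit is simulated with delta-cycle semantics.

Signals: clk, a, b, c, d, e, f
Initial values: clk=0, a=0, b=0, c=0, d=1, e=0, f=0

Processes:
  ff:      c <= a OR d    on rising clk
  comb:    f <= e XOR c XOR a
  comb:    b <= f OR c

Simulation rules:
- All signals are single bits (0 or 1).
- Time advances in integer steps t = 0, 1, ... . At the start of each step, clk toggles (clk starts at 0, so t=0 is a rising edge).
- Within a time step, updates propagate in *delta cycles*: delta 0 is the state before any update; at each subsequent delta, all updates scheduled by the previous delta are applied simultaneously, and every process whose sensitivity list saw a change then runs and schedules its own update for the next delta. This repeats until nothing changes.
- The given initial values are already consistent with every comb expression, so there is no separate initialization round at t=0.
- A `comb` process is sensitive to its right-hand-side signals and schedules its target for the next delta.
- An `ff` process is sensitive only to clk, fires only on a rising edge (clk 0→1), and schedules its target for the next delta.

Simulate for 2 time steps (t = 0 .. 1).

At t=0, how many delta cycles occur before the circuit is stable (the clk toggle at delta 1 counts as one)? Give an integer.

t=0 Δ0: d=1 b=0 a=0 c=0 clk=0 e=0 f=0
  Δ1: clk:0→1
  Δ2: c:0→1
  Δ3: b:0→1, f:0→1
  (3Δ to stable)
t=1 Δ0: d=1 b=1 a=0 c=1 clk=1 e=0 f=1
  Δ1: clk:1→0
  (1Δ to stable)

3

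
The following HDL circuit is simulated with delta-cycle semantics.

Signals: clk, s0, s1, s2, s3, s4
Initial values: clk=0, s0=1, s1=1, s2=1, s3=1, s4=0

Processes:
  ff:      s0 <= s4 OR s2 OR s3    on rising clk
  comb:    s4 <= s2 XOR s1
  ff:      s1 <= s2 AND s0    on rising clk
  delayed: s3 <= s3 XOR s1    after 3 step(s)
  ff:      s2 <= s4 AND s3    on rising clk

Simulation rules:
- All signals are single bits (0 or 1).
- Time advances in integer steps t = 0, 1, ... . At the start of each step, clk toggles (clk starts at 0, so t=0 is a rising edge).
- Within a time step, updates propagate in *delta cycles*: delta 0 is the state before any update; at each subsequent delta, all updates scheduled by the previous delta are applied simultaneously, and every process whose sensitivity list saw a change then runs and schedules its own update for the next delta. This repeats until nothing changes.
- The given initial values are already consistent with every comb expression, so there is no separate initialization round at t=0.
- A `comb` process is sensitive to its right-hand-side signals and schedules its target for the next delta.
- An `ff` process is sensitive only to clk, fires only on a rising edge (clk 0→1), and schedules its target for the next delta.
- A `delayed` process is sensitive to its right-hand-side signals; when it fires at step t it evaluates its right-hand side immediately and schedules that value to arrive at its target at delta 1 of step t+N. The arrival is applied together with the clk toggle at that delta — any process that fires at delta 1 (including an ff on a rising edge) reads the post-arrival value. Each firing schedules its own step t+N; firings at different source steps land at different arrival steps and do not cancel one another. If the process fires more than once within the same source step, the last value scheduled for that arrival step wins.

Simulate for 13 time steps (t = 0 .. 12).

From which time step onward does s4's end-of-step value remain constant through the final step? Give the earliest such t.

8

t0.Δ0 s0=1 s2=1 s4=0 s3=1 clk=0 s1=1
t0.Δ1 s0=1 s2=1 s4=0 s3=1 clk=1 s1=1
t0.Δ2 s0=1 s2=0 s4=0 s3=1 clk=1 s1=1
t0.Δ3 s0=1 s2=0 s4=1 s3=1 clk=1 s1=1
t1.Δ0 s0=1 s2=0 s4=1 s3=1 clk=1 s1=1
t1.Δ1 s0=1 s2=0 s4=1 s3=1 clk=0 s1=1
t2.Δ0 s0=1 s2=0 s4=1 s3=1 clk=0 s1=1
t2.Δ1 s0=1 s2=0 s4=1 s3=1 clk=1 s1=1
t2.Δ2 s0=1 s2=1 s4=1 s3=1 clk=1 s1=0
t3.Δ0 s0=1 s2=1 s4=1 s3=1 clk=1 s1=0
t3.Δ1 s0=1 s2=1 s4=1 s3=1 clk=0 s1=0
t4.Δ0 s0=1 s2=1 s4=1 s3=1 clk=0 s1=0
t4.Δ1 s0=1 s2=1 s4=1 s3=1 clk=1 s1=0
t4.Δ2 s0=1 s2=1 s4=1 s3=1 clk=1 s1=1
t4.Δ3 s0=1 s2=1 s4=0 s3=1 clk=1 s1=1
t5.Δ0 s0=1 s2=1 s4=0 s3=1 clk=1 s1=1
t5.Δ1 s0=1 s2=1 s4=0 s3=1 clk=0 s1=1
t6.Δ0 s0=1 s2=1 s4=0 s3=1 clk=0 s1=1
t6.Δ1 s0=1 s2=1 s4=0 s3=1 clk=1 s1=1
t6.Δ2 s0=1 s2=0 s4=0 s3=1 clk=1 s1=1
t6.Δ3 s0=1 s2=0 s4=1 s3=1 clk=1 s1=1
t7.Δ0 s0=1 s2=0 s4=1 s3=1 clk=1 s1=1
t7.Δ1 s0=1 s2=0 s4=1 s3=0 clk=0 s1=1
t8.Δ0 s0=1 s2=0 s4=1 s3=0 clk=0 s1=1
t8.Δ1 s0=1 s2=0 s4=1 s3=0 clk=1 s1=1
t8.Δ2 s0=1 s2=0 s4=1 s3=0 clk=1 s1=0
t8.Δ3 s0=1 s2=0 s4=0 s3=0 clk=1 s1=0
t9.Δ0 s0=1 s2=0 s4=0 s3=0 clk=1 s1=0
t9.Δ1 s0=1 s2=0 s4=0 s3=0 clk=0 s1=0
t10.Δ0 s0=1 s2=0 s4=0 s3=0 clk=0 s1=0
t10.Δ1 s0=1 s2=0 s4=0 s3=1 clk=1 s1=0
t11.Δ0 s0=1 s2=0 s4=0 s3=1 clk=1 s1=0
t11.Δ1 s0=1 s2=0 s4=0 s3=0 clk=0 s1=0
t12.Δ0 s0=1 s2=0 s4=0 s3=0 clk=0 s1=0
t12.Δ1 s0=1 s2=0 s4=0 s3=0 clk=1 s1=0
t12.Δ2 s0=0 s2=0 s4=0 s3=0 clk=1 s1=0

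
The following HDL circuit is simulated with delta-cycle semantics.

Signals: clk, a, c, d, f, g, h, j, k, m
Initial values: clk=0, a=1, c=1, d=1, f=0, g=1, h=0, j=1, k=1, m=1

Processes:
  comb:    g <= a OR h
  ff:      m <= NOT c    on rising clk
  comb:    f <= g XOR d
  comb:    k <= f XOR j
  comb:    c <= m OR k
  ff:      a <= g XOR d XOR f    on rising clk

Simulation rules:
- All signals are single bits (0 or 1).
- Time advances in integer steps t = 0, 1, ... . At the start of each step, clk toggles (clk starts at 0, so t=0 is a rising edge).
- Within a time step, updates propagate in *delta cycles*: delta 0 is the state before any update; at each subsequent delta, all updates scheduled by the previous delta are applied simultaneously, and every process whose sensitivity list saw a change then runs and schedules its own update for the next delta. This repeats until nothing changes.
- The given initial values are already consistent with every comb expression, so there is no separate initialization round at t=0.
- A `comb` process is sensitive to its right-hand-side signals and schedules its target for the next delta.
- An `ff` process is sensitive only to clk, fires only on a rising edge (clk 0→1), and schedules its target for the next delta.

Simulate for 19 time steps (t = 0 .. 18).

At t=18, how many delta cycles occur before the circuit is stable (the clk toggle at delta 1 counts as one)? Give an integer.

3

t=0 Δ0: a=1 m=1 g=1 c=1 j=1 h=0 k=1 d=1 clk=0 f=0
  Δ1: clk:0→1
  Δ2: a:1→0, m:1→0
  Δ3: g:1→0
  Δ4: f:0→1
  Δ5: k:1→0
  Δ6: c:1→0
  (6Δ to stable)
t=1 Δ0: a=0 m=0 g=0 c=0 j=1 h=0 k=0 d=1 clk=1 f=1
  Δ1: clk:1→0
  (1Δ to stable)
t=2 Δ0: a=0 m=0 g=0 c=0 j=1 h=0 k=0 d=1 clk=0 f=1
  Δ1: clk:0→1
  Δ2: m:0→1
  Δ3: c:0→1
  (3Δ to stable)
t=3 Δ0: a=0 m=1 g=0 c=1 j=1 h=0 k=0 d=1 clk=1 f=1
  Δ1: clk:1→0
  (1Δ to stable)
t=4 Δ0: a=0 m=1 g=0 c=1 j=1 h=0 k=0 d=1 clk=0 f=1
  Δ1: clk:0→1
  Δ2: m:1→0
  Δ3: c:1→0
  (3Δ to stable)
t=5 Δ0: a=0 m=0 g=0 c=0 j=1 h=0 k=0 d=1 clk=1 f=1
  Δ1: clk:1→0
  (1Δ to stable)
t=6 Δ0: a=0 m=0 g=0 c=0 j=1 h=0 k=0 d=1 clk=0 f=1
  Δ1: clk:0→1
  Δ2: m:0→1
  Δ3: c:0→1
  (3Δ to stable)
t=7 Δ0: a=0 m=1 g=0 c=1 j=1 h=0 k=0 d=1 clk=1 f=1
  Δ1: clk:1→0
  (1Δ to stable)
t=8 Δ0: a=0 m=1 g=0 c=1 j=1 h=0 k=0 d=1 clk=0 f=1
  Δ1: clk:0→1
  Δ2: m:1→0
  Δ3: c:1→0
  (3Δ to stable)
t=9 Δ0: a=0 m=0 g=0 c=0 j=1 h=0 k=0 d=1 clk=1 f=1
  Δ1: clk:1→0
  (1Δ to stable)
t=10 Δ0: a=0 m=0 g=0 c=0 j=1 h=0 k=0 d=1 clk=0 f=1
  Δ1: clk:0→1
  Δ2: m:0→1
  Δ3: c:0→1
  (3Δ to stable)
t=11 Δ0: a=0 m=1 g=0 c=1 j=1 h=0 k=0 d=1 clk=1 f=1
  Δ1: clk:1→0
  (1Δ to stable)
t=12 Δ0: a=0 m=1 g=0 c=1 j=1 h=0 k=0 d=1 clk=0 f=1
  Δ1: clk:0→1
  Δ2: m:1→0
  Δ3: c:1→0
  (3Δ to stable)
t=13 Δ0: a=0 m=0 g=0 c=0 j=1 h=0 k=0 d=1 clk=1 f=1
  Δ1: clk:1→0
  (1Δ to stable)
t=14 Δ0: a=0 m=0 g=0 c=0 j=1 h=0 k=0 d=1 clk=0 f=1
  Δ1: clk:0→1
  Δ2: m:0→1
  Δ3: c:0→1
  (3Δ to stable)
t=15 Δ0: a=0 m=1 g=0 c=1 j=1 h=0 k=0 d=1 clk=1 f=1
  Δ1: clk:1→0
  (1Δ to stable)
t=16 Δ0: a=0 m=1 g=0 c=1 j=1 h=0 k=0 d=1 clk=0 f=1
  Δ1: clk:0→1
  Δ2: m:1→0
  Δ3: c:1→0
  (3Δ to stable)
t=17 Δ0: a=0 m=0 g=0 c=0 j=1 h=0 k=0 d=1 clk=1 f=1
  Δ1: clk:1→0
  (1Δ to stable)
t=18 Δ0: a=0 m=0 g=0 c=0 j=1 h=0 k=0 d=1 clk=0 f=1
  Δ1: clk:0→1
  Δ2: m:0→1
  Δ3: c:0→1
  (3Δ to stable)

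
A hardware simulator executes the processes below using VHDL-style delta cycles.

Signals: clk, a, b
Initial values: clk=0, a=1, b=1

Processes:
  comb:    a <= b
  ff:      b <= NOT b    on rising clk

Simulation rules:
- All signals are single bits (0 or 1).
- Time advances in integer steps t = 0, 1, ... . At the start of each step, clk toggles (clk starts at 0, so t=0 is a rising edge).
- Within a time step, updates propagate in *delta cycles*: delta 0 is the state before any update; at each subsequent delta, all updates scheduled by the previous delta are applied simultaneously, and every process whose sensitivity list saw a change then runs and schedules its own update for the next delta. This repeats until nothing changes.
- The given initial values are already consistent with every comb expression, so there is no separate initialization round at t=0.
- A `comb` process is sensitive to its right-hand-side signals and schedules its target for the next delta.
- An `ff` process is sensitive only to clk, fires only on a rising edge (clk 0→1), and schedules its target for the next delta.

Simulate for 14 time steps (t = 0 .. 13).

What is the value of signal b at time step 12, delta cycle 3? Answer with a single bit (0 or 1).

0

t=0 Δ0: b=1 a=1 clk=0
  Δ1: clk:0→1
  Δ2: b:1→0
  Δ3: a:1→0
  (3Δ to stable)
t=1 Δ0: b=0 a=0 clk=1
  Δ1: clk:1→0
  (1Δ to stable)
t=2 Δ0: b=0 a=0 clk=0
  Δ1: clk:0→1
  Δ2: b:0→1
  Δ3: a:0→1
  (3Δ to stable)
t=3 Δ0: b=1 a=1 clk=1
  Δ1: clk:1→0
  (1Δ to stable)
t=4 Δ0: b=1 a=1 clk=0
  Δ1: clk:0→1
  Δ2: b:1→0
  Δ3: a:1→0
  (3Δ to stable)
t=5 Δ0: b=0 a=0 clk=1
  Δ1: clk:1→0
  (1Δ to stable)
t=6 Δ0: b=0 a=0 clk=0
  Δ1: clk:0→1
  Δ2: b:0→1
  Δ3: a:0→1
  (3Δ to stable)
t=7 Δ0: b=1 a=1 clk=1
  Δ1: clk:1→0
  (1Δ to stable)
t=8 Δ0: b=1 a=1 clk=0
  Δ1: clk:0→1
  Δ2: b:1→0
  Δ3: a:1→0
  (3Δ to stable)
t=9 Δ0: b=0 a=0 clk=1
  Δ1: clk:1→0
  (1Δ to stable)
t=10 Δ0: b=0 a=0 clk=0
  Δ1: clk:0→1
  Δ2: b:0→1
  Δ3: a:0→1
  (3Δ to stable)
t=11 Δ0: b=1 a=1 clk=1
  Δ1: clk:1→0
  (1Δ to stable)
t=12 Δ0: b=1 a=1 clk=0
  Δ1: clk:0→1
  Δ2: b:1→0
  Δ3: a:1→0
  (3Δ to stable)
t=13 Δ0: b=0 a=0 clk=1
  Δ1: clk:1→0
  (1Δ to stable)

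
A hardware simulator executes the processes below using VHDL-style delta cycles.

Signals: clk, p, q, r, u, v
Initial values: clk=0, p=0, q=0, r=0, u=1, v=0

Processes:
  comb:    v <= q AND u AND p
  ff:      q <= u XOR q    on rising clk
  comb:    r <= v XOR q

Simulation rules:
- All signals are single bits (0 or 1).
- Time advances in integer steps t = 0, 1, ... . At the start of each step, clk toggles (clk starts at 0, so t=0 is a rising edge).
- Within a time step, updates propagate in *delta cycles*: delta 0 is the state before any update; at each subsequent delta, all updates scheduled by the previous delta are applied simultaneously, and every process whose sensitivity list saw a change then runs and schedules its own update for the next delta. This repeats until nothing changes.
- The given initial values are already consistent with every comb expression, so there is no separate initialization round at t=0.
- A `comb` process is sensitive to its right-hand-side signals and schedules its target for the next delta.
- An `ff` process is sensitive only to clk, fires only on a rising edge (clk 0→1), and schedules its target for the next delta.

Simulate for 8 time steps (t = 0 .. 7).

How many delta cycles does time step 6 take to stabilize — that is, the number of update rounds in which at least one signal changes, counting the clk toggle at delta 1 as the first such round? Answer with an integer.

3

t=0 Δ0: p=0 r=0 u=1 clk=0 v=0 q=0
  Δ1: clk:0→1
  Δ2: q:0→1
  Δ3: r:0→1
  (3Δ to stable)
t=1 Δ0: p=0 r=1 u=1 clk=1 v=0 q=1
  Δ1: clk:1→0
  (1Δ to stable)
t=2 Δ0: p=0 r=1 u=1 clk=0 v=0 q=1
  Δ1: clk:0→1
  Δ2: q:1→0
  Δ3: r:1→0
  (3Δ to stable)
t=3 Δ0: p=0 r=0 u=1 clk=1 v=0 q=0
  Δ1: clk:1→0
  (1Δ to stable)
t=4 Δ0: p=0 r=0 u=1 clk=0 v=0 q=0
  Δ1: clk:0→1
  Δ2: q:0→1
  Δ3: r:0→1
  (3Δ to stable)
t=5 Δ0: p=0 r=1 u=1 clk=1 v=0 q=1
  Δ1: clk:1→0
  (1Δ to stable)
t=6 Δ0: p=0 r=1 u=1 clk=0 v=0 q=1
  Δ1: clk:0→1
  Δ2: q:1→0
  Δ3: r:1→0
  (3Δ to stable)
t=7 Δ0: p=0 r=0 u=1 clk=1 v=0 q=0
  Δ1: clk:1→0
  (1Δ to stable)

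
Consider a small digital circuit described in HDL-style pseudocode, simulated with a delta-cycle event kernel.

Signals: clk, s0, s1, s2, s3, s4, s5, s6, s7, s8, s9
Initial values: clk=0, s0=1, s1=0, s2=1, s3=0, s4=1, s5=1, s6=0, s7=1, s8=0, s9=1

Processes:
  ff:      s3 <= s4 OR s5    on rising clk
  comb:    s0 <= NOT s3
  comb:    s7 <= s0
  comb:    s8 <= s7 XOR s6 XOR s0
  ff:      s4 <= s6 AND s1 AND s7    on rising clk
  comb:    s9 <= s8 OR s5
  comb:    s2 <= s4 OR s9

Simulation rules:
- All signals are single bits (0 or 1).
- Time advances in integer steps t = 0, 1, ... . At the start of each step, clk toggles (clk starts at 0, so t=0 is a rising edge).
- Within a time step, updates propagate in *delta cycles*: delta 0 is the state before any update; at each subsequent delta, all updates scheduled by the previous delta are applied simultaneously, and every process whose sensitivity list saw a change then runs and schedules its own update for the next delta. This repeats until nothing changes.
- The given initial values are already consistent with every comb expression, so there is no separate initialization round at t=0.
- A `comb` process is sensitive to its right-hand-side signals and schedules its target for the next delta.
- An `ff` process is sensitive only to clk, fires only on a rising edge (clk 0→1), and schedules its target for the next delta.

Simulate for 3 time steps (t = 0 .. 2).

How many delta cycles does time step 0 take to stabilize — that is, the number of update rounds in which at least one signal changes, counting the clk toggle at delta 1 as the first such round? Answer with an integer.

t0.Δ0 s9=1 s4=1 clk=0 s2=1 s7=1 s1=0 s6=0 s5=1 s8=0 s3=0 s0=1
t0.Δ1 s9=1 s4=1 clk=1 s2=1 s7=1 s1=0 s6=0 s5=1 s8=0 s3=0 s0=1
t0.Δ2 s9=1 s4=0 clk=1 s2=1 s7=1 s1=0 s6=0 s5=1 s8=0 s3=1 s0=1
t0.Δ3 s9=1 s4=0 clk=1 s2=1 s7=1 s1=0 s6=0 s5=1 s8=0 s3=1 s0=0
t0.Δ4 s9=1 s4=0 clk=1 s2=1 s7=0 s1=0 s6=0 s5=1 s8=1 s3=1 s0=0
t0.Δ5 s9=1 s4=0 clk=1 s2=1 s7=0 s1=0 s6=0 s5=1 s8=0 s3=1 s0=0
t1.Δ0 s9=1 s4=0 clk=1 s2=1 s7=0 s1=0 s6=0 s5=1 s8=0 s3=1 s0=0
t1.Δ1 s9=1 s4=0 clk=0 s2=1 s7=0 s1=0 s6=0 s5=1 s8=0 s3=1 s0=0
t2.Δ0 s9=1 s4=0 clk=0 s2=1 s7=0 s1=0 s6=0 s5=1 s8=0 s3=1 s0=0
t2.Δ1 s9=1 s4=0 clk=1 s2=1 s7=0 s1=0 s6=0 s5=1 s8=0 s3=1 s0=0

5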